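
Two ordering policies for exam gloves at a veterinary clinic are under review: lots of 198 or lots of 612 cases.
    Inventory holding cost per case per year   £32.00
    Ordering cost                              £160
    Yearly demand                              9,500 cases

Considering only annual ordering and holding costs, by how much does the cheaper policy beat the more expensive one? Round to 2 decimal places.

TC(Q) = (D/Q)S + (Q/2)H
TC(198) = (9,500/198)×160 + (198/2)×32 = £10,844.77
TC(612) = (9,500/612)×160 + (612/2)×32 = £12,275.66
Cheaper: Q = 198.  Difference = £1,430.89

£1,430.89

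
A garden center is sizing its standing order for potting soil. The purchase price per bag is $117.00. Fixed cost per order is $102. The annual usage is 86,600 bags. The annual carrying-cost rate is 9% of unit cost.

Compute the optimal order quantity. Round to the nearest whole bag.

1,295 bags

H = i·C = 0.09 × $117 = $10.5300 per bag-year
EOQ = √(2DS/H) = √(2 × 86,600 × 102 / 10.53)
    = √(1,677,720.80) ≈ 1,295.27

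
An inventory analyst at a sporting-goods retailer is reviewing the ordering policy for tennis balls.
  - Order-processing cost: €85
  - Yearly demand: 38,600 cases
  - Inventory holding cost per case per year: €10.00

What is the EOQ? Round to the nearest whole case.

810 cases

2DS/H = 2·38,600·85/10 = 656,200.00
EOQ = √656,200.00 ≈ 810.06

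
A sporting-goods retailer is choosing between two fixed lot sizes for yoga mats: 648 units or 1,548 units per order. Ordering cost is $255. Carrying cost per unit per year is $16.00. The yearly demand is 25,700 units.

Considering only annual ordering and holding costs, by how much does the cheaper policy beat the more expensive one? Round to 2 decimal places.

For each Q, cost = (D/Q)·S + (Q/2)·H.
TC(648) = (25,700/648)×255 + (648/2)×16 = $15,297.43
TC(1,548) = (25,700/1,548)×255 + (1,548/2)×16 = $16,617.53
Cheaper: Q = 648.  Difference = $1,320.10

$1,320.10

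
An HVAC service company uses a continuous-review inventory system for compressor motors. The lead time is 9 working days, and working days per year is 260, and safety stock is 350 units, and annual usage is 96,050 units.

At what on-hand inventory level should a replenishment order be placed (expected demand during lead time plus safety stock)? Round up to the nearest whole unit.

Daily demand d = 96,050 / 260 = 369.423 units/day
Demand during lead time = 369.423 × 9 = 3,324.81
Reorder point = 3,324.81 + 350 = 3,674.81 → round up

3,675 units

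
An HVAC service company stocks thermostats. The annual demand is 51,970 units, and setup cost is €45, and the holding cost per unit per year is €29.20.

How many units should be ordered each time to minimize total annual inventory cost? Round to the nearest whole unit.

2DS/H = 2·51,970·45/29.2 = 160,181.51
EOQ = √160,181.51 ≈ 400.23

400 units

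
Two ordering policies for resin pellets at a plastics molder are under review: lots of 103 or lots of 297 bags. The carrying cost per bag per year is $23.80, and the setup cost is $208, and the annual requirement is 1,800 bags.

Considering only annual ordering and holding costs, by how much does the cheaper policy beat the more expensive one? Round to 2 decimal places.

$65.75

Annual cost at Q: ordering D·S/Q plus holding Q·H/2.
TC(103) = (1,800/103)×208 + (103/2)×23.8 = $4,860.65
TC(297) = (1,800/297)×208 + (297/2)×23.8 = $4,794.91
Lots of 297 are cheaper by $65.75.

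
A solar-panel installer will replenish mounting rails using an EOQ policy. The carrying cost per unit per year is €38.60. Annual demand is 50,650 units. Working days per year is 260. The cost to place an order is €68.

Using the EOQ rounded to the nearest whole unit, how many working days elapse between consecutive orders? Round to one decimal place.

2.2 days

Q* = √(2·D·S / H) = √(2·50,650·68 / 38.6) = √178,456.0 ≈ 422.44 → Q = 422 units
Cycle time = (working days × Q)/D = (260 × 422) / 50,650 = 2.166 days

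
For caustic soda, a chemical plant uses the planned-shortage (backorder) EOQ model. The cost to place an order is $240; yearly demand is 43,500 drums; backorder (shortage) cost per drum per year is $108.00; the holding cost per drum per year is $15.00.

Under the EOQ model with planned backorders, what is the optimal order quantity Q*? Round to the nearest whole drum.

1,259 drums

Basic EOQ = √(2·43,500·240/15) = 1,179.830
Backorder adjustment √((H+b)/b) = √((15+108)/108) = 1.0672
Q* = 1,179.830 × 1.0672 ≈ 1,259.10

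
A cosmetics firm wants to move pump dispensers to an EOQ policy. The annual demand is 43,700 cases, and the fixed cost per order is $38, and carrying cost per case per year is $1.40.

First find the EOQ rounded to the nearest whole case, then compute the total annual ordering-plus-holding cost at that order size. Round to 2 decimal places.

Q* = √(2·D·S / H) = √(2·43,700·38 / 1.4) = √2,372,285.7 ≈ 1,540.22 → Q = 1,540 cases
Ordering: D/Q × S = 43,700/1,540 × $38 = $1,078.31
Holding:  Q/2 × H = 1,540/2 × $1.4 = $1,078.00
Total = $1,078.31 + $1,078.00 = $2,156.31

$2,156.31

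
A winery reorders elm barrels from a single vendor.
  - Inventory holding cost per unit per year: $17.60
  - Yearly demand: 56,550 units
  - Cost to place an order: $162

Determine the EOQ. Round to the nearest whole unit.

1,020 units

Optimal lot size Q* = (2 × 56,550 × $162 / $17.6)^½ ≈ 1,020.31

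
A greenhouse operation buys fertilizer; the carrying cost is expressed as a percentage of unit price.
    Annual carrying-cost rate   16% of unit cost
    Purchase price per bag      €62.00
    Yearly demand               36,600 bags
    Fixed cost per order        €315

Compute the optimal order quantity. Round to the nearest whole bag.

1,525 bags

H = i·C = 0.16 × €62 = €9.9200 per bag-year
EOQ = √(2DS/H) = √(2 × 36,600 × 315 / 9.92)
    = √(2,324,395.16) ≈ 1,524.60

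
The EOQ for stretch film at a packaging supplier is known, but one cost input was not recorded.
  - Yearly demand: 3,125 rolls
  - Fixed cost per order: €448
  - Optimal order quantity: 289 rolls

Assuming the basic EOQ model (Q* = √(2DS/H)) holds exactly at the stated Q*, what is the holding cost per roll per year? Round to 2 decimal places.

€33.52

Since Q* = (2DS/H)^½, squaring gives Q*²·H = 2DS.
H = 2DS / Q² = 2 × 3,125 × 448 / 289² = 33.5245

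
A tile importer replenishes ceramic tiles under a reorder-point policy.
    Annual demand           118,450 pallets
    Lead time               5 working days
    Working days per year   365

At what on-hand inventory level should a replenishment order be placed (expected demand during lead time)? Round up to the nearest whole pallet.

1,623 pallets

Daily demand d = 118,450 / 365 = 324.521 pallets/day
Demand during lead time = 324.521 × 5 = 1,622.60
Reorder point = 1,622.60 → round up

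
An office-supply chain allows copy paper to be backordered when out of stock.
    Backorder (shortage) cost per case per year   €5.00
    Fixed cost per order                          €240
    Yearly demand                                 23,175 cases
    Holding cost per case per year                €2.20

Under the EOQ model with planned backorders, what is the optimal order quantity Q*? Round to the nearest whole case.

2,698 cases

Q* = √(2DS/H) · √((H + b)/b)
   = √(2 × 23,175 × 240 / 2.2) · √((2.2 + 5) / 5)
   = 2,248.636 × 1.2000 ≈ 2,698.36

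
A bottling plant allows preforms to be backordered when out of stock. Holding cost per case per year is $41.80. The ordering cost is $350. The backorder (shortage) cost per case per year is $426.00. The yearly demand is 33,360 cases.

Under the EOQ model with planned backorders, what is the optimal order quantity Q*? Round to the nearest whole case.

783 cases

Basic EOQ = √(2·33,360·350/41.8) = 747.436
Backorder adjustment √((H+b)/b) = √((41.8+426)/426) = 1.0479
Q* = 747.436 × 1.0479 ≈ 783.25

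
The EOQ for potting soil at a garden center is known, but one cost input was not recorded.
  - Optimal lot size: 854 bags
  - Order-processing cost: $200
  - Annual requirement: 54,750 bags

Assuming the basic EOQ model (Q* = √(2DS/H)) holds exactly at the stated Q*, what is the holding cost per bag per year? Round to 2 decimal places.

$30.03

Since Q* = (2DS/H)^½, squaring gives Q*²·H = 2DS.
H = 2DS / Q² = 2 × 54,750 × 200 / 854² = 30.0281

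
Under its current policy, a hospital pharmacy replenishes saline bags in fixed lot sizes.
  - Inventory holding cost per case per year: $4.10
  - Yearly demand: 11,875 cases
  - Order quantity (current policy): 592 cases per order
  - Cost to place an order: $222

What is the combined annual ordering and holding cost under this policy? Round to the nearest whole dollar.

Ordering: D/Q × S = 11,875/592 × $222 = $4,453.12
Holding:  Q/2 × H = 592/2 × $4.1 = $1,213.60
Total = $4,453.12 + $1,213.60 = $5,666.73

$5,667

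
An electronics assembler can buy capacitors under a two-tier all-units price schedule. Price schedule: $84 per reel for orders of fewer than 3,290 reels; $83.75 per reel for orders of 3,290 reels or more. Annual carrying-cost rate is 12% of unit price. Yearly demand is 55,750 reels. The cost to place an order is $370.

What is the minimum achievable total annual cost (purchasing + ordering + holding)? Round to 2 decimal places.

$4,691,864.51

H₁ = 12%×$84 = $10.0800;  H₂ = 12%×$83.75 = $10.0500
EOQ₁ = √(2×55,750×370/10.0800) = 2,023.06  (< 3,290, feasible at tier 1)
EOQ₂ = √(2×55,750×370/10.0500) = 2,026.07  (< 3,290 → use Q = 3,290 at tier-2 price)
TC(tier 1 (EOQ₁), Q≈2,023.1) = $4,703,392.41
TC(tier 2, Q≈3,290.0) = $4,691,864.51
Minimum at tier 2: $4,691,864.51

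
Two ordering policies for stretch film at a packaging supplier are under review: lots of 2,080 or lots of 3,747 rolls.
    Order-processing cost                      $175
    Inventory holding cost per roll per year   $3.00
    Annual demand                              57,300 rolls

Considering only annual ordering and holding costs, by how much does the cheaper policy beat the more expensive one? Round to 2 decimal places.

Annual cost at Q: ordering D·S/Q plus holding Q·H/2.
TC(2,080) = (57,300/2,080)×175 + (2,080/2)×3 = $7,940.91
TC(3,747) = (57,300/3,747)×175 + (3,747/2)×3 = $8,296.64
|ΔTC| = |$7,940.91 − $8,296.64| = $355.73

$355.73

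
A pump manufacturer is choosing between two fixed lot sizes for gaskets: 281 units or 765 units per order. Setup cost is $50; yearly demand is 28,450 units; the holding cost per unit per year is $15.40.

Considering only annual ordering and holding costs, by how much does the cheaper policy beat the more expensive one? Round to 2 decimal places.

$524.00

For each Q, cost = (D/Q)·S + (Q/2)·H.
TC(281) = (28,450/281)×50 + (281/2)×15.4 = $7,225.98
TC(765) = (28,450/765)×50 + (765/2)×15.4 = $7,749.98
Cheaper: Q = 281.  Difference = $524.00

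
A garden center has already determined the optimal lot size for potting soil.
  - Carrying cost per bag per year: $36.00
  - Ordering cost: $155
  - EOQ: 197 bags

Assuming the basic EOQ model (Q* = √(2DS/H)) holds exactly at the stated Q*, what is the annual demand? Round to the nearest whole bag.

4,507 bags per year

EOQ relation: Q² = 2DS/H, so rearrange for the unknown.
D = Q²H / (2S) = 197² × 36 / (2 × 155) = 4,506.85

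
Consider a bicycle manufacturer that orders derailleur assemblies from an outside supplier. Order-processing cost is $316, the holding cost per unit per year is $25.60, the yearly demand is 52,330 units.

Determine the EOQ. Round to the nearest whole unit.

1,137 units

Optimal lot size Q* = (2 × 52,330 × $316 / $25.6)^½ ≈ 1,136.62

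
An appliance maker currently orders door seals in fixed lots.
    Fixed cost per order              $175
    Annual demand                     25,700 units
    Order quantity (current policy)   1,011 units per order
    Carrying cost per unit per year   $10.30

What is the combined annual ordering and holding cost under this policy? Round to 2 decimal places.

$9,655.22

Ordering: D/Q × S = 25,700/1,011 × $175 = $4,448.57
Holding:  Q/2 × H = 1,011/2 × $10.3 = $5,206.65
Total = $4,448.57 + $5,206.65 = $9,655.22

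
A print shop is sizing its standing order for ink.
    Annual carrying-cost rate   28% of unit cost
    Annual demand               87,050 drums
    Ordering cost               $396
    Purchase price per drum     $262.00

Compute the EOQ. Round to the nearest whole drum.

Holding cost per drum per year: H = 28% × $262 = $73.3600
Optimal lot size Q* = (2 × 87,050 × $396 / $73.36)^½ ≈ 969.43

969 drums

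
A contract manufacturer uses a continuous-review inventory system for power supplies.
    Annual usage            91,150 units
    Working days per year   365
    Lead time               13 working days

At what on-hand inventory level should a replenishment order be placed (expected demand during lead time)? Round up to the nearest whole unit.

3,247 units

Daily demand d = 91,150 / 365 = 249.726 units/day
Demand during lead time = 249.726 × 13 = 3,246.44
Reorder point = 3,246.44 → round up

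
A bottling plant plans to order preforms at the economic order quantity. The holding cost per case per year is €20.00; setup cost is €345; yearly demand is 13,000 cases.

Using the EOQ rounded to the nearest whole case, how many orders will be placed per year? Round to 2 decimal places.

Optimal lot size Q* = (2 × 13,000 × €345 / €20)^½ ≈ 669.70 → Q = 670
Orders per year = D/Q = 13,000 / 670 = 19.403

19.40 orders per year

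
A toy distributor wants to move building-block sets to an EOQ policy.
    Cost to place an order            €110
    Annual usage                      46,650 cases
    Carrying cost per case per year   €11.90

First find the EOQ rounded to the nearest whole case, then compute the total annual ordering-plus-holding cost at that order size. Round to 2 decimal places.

€11,051.23

Q* = √(2·D·S / H) = √(2·46,650·110 / 11.9) = √862,437.0 ≈ 928.67 → Q = 929 cases
Annual ordering cost = (D/Q)·S = (46,650/929) × 110 = €5,523.68
Annual holding cost  = (Q/2)·H = (929/2) × 11.9 = €5,527.55
Total = €5,523.68 + €5,527.55 = €11,051.23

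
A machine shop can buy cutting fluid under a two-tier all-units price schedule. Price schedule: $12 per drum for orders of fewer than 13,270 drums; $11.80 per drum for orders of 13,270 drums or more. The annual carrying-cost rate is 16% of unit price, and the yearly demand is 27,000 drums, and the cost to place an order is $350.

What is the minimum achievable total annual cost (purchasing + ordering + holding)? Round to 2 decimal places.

H₁ = 16%×$12 = $1.9200;  H₂ = 16%×$11.80 = $1.8880
EOQ₁ = √(2×27,000×350/1.9200) = 3,137.48  (< 13,270, feasible at tier 1)
EOQ₂ = √(2×27,000×350/1.8880) = 3,163.95  (< 13,270 → use Q = 13,270 at tier-2 price)
TC(tier 1 (EOQ₁), Q≈3,137.5) = $330,023.95
TC(tier 2, Q≈13,270.0) = $331,839.01
Minimum at tier 1 (EOQ₁): $330,023.95

$330,023.95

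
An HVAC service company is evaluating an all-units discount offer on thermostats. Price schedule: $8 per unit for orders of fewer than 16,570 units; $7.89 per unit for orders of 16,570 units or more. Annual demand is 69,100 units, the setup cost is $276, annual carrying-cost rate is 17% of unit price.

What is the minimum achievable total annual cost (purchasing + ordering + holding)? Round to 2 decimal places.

$557,462.64

H₁ = 17%×$8 = $1.3600;  H₂ = 17%×$7.89 = $1.3413
EOQ₁ = √(2×69,100×276/1.3600) = 5,295.89  (< 16,570, feasible at tier 1)
EOQ₂ = √(2×69,100×276/1.3413) = 5,332.68  (< 16,570 → use Q = 16,570 at tier-2 price)
TC(tier 1 (EOQ₁), Q≈5,295.9) = $560,002.41
TC(tier 2, Q≈16,570.0) = $557,462.64
Minimum at tier 2: $557,462.64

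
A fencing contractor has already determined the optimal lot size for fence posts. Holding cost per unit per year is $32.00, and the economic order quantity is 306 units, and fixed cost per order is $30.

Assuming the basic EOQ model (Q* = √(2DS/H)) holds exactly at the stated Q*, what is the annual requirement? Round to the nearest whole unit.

From Q* = √(2DS/H) ⇒ Q*² = 2DS/H.
D = Q²H / (2S) = 306² × 32 / (2 × 30) = 49,939.20

49,939 units per year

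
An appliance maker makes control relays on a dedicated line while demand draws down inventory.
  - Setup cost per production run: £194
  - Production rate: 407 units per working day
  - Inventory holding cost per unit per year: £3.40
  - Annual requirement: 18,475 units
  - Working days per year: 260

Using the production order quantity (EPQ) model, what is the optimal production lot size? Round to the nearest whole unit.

d = 18,475/260 = 71.0577 units/day;  effective holding cost H(1 − d/p) = 3.4·(1 − 71.0577/407) = 2.80640
Q* = √(2DS / H_eff) = √(2·18,475·194 / 2.80640) ≈ 1,598.21

1,598 units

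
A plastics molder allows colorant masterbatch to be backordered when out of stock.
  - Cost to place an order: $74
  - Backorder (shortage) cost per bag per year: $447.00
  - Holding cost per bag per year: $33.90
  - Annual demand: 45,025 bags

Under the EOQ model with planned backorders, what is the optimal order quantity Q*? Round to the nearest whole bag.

Q* = √(2DS/H) · √((H + b)/b)
   = √(2 × 45,025 × 74 / 33.9) · √((33.9 + 447) / 447)
   = 443.361 × 1.0372 ≈ 459.87

460 bags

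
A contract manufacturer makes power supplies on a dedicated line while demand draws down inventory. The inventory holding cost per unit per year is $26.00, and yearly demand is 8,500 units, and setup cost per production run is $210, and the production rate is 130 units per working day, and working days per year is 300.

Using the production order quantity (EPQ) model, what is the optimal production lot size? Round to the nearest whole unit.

419 units

d = 8,500/300 = 28.3333 units/day;  effective holding cost H(1 − d/p) = 26·(1 − 28.3333/130) = 20.33333
Q* = √(2DS / H_eff) = √(2·8,500·210 / 20.33333) ≈ 419.02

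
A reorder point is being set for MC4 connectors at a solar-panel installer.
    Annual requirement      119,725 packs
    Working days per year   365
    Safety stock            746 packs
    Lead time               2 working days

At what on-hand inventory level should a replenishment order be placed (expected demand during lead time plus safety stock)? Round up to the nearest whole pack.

Daily demand d = 119,725 / 365 = 328.014 packs/day
Demand during lead time = 328.014 × 2 = 656.03
Reorder point = 656.03 + 746 = 1,402.03 → round up

1,403 packs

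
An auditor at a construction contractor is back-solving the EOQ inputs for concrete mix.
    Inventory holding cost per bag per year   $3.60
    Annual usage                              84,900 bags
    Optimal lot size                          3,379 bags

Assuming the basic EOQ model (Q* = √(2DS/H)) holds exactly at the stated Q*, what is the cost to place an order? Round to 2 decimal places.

EOQ relation: Q² = 2DS/H, so rearrange for the unknown.
S = Q²H / (2D) = 3,379² × 3.6 / (2 × 84,900) = 242.0701

$242.07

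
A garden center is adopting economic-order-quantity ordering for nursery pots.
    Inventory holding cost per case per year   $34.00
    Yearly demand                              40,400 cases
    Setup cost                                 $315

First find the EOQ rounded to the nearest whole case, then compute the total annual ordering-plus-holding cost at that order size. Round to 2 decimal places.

Q* = √(2·D·S / H) = √(2·40,400·315 / 34) = √748,588.2 ≈ 865.21 → Q = 865 cases
Orders/yr = 40,400/865 = 46.705; ordering cost = 46.705 × $315 = $14,712.14
Average inventory = 865/2 = 432.5; holding cost = 432.5 × $34 = $14,705.00
Total = $14,712.14 + $14,705.00 = $29,417.14

$29,417.14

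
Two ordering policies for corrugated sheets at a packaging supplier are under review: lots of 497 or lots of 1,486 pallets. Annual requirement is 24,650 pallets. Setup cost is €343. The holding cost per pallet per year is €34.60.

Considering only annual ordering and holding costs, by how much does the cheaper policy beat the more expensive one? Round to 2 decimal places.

TC(Q) = (D/Q)S + (Q/2)H
TC(497) = (24,650/497)×343 + (497/2)×34.6 = €25,610.07
TC(1,486) = (24,650/1,486)×343 + (1,486/2)×34.6 = €31,397.54
Lots of 497 are cheaper by €5,787.47.

€5,787.47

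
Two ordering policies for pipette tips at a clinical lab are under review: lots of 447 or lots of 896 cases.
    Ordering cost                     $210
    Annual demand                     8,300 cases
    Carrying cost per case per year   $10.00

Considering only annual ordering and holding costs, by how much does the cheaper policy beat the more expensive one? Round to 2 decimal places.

For each Q, cost = (D/Q)·S + (Q/2)·H.
TC(447) = (8,300/447)×210 + (447/2)×10 = $6,134.33
TC(896) = (8,300/896)×210 + (896/2)×10 = $6,425.31
Cheaper: Q = 447.  Difference = $290.98

$290.98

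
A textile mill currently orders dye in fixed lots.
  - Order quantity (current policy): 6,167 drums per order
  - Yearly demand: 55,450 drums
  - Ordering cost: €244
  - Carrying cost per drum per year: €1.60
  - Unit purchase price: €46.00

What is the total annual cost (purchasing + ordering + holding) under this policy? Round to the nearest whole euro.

€2,557,828

Annual ordering cost = (D/Q)·S = (55,450/6,167) × 244 = €2,193.90
Annual holding cost  = (Q/2)·H = (6,167/2) × 1.6 = €4,933.60
Purchase cost = D·C = 55,450 × 46 = €2,550,700.00
Total = €2,193.90 + €4,933.60 + €2,550,700.00 = €2,557,827.50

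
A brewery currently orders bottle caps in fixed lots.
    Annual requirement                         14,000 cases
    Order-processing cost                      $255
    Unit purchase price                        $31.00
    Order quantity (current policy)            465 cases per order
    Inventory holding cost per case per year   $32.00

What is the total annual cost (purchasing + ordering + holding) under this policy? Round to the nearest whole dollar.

Annual ordering cost = (D/Q)·S = (14,000/465) × 255 = $7,677.42
Annual holding cost  = (Q/2)·H = (465/2) × 32 = $7,440.00
Purchase cost = D·C = 14,000 × 31 = $434,000.00
Total = $7,677.42 + $7,440.00 + $434,000.00 = $449,117.42

$449,117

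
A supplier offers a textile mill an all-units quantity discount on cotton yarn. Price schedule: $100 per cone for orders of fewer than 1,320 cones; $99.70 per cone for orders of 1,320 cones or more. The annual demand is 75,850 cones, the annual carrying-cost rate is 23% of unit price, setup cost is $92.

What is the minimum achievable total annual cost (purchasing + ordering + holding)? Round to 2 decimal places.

$7,582,665.98

H₁ = 23%×$100 = $23.0000;  H₂ = 23%×$99.70 = $22.9310
EOQ₁ = √(2×75,850×92/23.0000) = 778.97  (< 1,320, feasible at tier 1)
EOQ₂ = √(2×75,850×92/22.9310) = 780.14  (< 1,320 → use Q = 1,320 at tier-2 price)
TC(tier 1 (EOQ₁), Q≈779.0) = $7,602,916.39
TC(tier 2, Q≈1,320.0) = $7,582,665.98
Minimum at tier 2: $7,582,665.98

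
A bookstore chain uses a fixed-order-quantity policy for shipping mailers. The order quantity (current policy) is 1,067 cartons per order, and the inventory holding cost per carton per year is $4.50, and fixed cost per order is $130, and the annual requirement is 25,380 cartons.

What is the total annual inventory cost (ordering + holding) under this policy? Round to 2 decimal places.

Annual ordering cost = (D/Q)·S = (25,380/1,067) × 130 = $3,092.22
Annual holding cost  = (Q/2)·H = (1,067/2) × 4.5 = $2,400.75
Total = $3,092.22 + $2,400.75 = $5,492.97

$5,492.97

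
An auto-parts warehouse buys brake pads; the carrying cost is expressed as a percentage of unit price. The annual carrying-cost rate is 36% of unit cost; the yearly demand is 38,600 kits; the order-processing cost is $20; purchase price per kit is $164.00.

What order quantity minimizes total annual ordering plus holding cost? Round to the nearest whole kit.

H = i·C = 0.36 × $164 = $59.0400 per kit-year
EOQ = √(2DS/H) = √(2 × 38,600 × 20 / 59.04)
    = √(26,151.76) ≈ 161.72

162 kits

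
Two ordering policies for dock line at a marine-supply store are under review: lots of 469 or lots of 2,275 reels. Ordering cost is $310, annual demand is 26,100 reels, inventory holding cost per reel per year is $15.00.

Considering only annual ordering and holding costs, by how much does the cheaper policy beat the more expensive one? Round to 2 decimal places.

For each Q, cost = (D/Q)·S + (Q/2)·H.
TC(469) = (26,100/469)×310 + (469/2)×15 = $20,769.10
TC(2,275) = (26,100/2,275)×310 + (2,275/2)×15 = $20,618.98
Cheaper: Q = 2,275.  Difference = $150.12

$150.12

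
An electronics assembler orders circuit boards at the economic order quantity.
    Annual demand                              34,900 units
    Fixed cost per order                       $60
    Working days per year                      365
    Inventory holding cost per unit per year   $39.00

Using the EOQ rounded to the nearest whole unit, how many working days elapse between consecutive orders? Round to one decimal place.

Optimal lot size Q* = (2 × 34,900 × $60 / $39)^½ ≈ 327.70 → Q = 328 units
T = Q/D × 365 days = 328/34,900 × 365 = 3.430 days

3.4 days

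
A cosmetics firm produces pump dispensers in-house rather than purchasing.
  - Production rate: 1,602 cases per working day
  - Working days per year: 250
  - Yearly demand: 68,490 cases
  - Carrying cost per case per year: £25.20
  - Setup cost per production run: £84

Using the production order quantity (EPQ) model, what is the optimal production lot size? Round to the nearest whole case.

d = 68,490/250 = 273.9600 cases/day;  effective holding cost H(1 − d/p) = 25.2·(1 − 273.9600/1602) = 20.89052
Q* = √(2DS / H_eff) = √(2·68,490·84 / 20.89052) ≈ 742.15

742 cases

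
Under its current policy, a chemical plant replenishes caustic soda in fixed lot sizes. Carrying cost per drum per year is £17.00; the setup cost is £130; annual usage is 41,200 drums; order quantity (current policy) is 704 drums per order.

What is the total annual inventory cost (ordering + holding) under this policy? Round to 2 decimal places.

£13,591.95

Ordering: D/Q × S = 41,200/704 × £130 = £7,607.95
Holding:  Q/2 × H = 704/2 × £17 = £5,984.00
Total = £7,607.95 + £5,984.00 = £13,591.95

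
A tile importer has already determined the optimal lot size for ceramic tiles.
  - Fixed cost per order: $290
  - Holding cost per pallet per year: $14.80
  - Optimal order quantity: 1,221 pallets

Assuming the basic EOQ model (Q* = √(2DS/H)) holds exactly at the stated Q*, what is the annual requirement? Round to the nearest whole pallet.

EOQ relation: Q² = 2DS/H, so rearrange for the unknown.
D = Q²H / (2S) = 1,221² × 14.8 / (2 × 290) = 38,042.15

38,042 pallets per year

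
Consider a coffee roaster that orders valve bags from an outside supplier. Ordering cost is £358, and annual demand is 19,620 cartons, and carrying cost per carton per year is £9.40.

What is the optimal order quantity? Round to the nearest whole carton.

1,222 cartons

2DS/H = 2·19,620·358/9.4 = 1,494,459.57
EOQ = √1,494,459.57 ≈ 1,222.48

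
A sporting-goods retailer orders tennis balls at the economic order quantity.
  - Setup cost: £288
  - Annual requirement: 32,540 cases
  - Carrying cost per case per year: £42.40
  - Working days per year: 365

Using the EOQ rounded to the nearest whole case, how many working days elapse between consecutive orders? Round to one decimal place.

7.5 days

Optimal lot size Q* = (2 × 32,540 × £288 / £42.4)^½ ≈ 664.87 → Q = 665 cases
T = Q/D × 365 days = 665/32,540 × 365 = 7.459 days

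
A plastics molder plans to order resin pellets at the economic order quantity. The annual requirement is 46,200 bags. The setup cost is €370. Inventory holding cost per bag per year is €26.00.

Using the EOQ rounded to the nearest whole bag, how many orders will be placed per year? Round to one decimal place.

Q* = √(2·D·S / H) = √(2·46,200·370 / 26) = √1,314,923.1 ≈ 1,146.70 → Q = 1,147
N = D/Q = 46,200/1,147 ≈ 40.279 orders/yr

40.3 orders per year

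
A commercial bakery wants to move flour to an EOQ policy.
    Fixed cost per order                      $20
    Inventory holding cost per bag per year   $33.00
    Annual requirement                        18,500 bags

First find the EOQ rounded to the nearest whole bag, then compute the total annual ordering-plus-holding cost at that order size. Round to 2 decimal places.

$4,941.67

2DS/H = 2·18,500·20/33 = 22,424.24
EOQ = √22,424.24 ≈ 149.75 → Q = 150 bags
Annual ordering cost = (D/Q)·S = (18,500/150) × 20 = $2,466.67
Annual holding cost  = (Q/2)·H = (150/2) × 33 = $2,475.00
Total = $2,466.67 + $2,475.00 = $4,941.67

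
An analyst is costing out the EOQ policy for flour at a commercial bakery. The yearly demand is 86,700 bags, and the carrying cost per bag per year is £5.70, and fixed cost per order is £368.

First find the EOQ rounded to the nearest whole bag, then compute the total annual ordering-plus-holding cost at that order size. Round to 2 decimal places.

Q* = √(2·D·S / H) = √(2·86,700·368 / 5.7) = √11,194,947.4 ≈ 3,345.89 → Q = 3,346 bags
Ordering: D/Q × S = 86,700/3,346 × £368 = £9,535.45
Holding:  Q/2 × H = 3,346/2 × £5.7 = £9,536.10
Total = £9,535.45 + £9,536.10 = £19,071.55

£19,071.55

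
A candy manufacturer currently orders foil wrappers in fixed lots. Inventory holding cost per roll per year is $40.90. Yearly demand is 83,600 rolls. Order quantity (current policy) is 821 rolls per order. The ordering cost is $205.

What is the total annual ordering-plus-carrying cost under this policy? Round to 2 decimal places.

Orders/yr = 83,600/821 = 101.827; ordering cost = 101.827 × $205 = $20,874.54
Average inventory = 821/2 = 410.5; holding cost = 410.5 × $40.9 = $16,789.45
Total = $20,874.54 + $16,789.45 = $37,663.99

$37,663.99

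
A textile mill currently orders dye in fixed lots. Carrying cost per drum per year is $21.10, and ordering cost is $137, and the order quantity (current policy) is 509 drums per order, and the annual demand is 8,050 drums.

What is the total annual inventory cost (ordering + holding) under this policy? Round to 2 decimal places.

$7,536.65

Annual ordering cost = (D/Q)·S = (8,050/509) × 137 = $2,166.70
Annual holding cost  = (Q/2)·H = (509/2) × 21.1 = $5,369.95
Total = $2,166.70 + $5,369.95 = $7,536.65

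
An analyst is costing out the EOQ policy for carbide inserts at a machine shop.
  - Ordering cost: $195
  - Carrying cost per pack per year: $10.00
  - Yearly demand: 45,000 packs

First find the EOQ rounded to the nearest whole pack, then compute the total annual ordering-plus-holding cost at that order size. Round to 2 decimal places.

Q* = √(2·D·S / H) = √(2·45,000·195 / 10) = √1,755,000.0 ≈ 1,324.76 → Q = 1,325 packs
Orders/yr = 45,000/1,325 = 33.962; ordering cost = 33.962 × $195 = $6,622.64
Average inventory = 1,325/2 = 662.5; holding cost = 662.5 × $10 = $6,625.00
Total = $6,622.64 + $6,625.00 = $13,247.64

$13,247.64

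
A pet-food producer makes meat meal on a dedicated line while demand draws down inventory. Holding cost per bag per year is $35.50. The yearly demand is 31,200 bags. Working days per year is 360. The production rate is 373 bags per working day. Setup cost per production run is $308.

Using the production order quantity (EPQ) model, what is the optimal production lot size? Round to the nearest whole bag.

840 bags

d = 31,200/360 = 86.6667 bags/day;  effective holding cost H(1 − d/p) = 35.5·(1 − 86.6667/373) = 27.25156
Q* = √(2DS / H_eff) = √(2·31,200·308 / 27.25156) ≈ 839.79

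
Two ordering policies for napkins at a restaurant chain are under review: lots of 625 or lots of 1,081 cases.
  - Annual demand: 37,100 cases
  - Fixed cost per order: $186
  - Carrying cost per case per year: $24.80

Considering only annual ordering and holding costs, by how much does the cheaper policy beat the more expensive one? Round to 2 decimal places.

$996.97

TC(Q) = (D/Q)S + (Q/2)H
TC(625) = (37,100/625)×186 + (625/2)×24.8 = $18,790.96
TC(1,081) = (37,100/1,081)×186 + (1,081/2)×24.8 = $19,787.93
Lots of 625 are cheaper by $996.97.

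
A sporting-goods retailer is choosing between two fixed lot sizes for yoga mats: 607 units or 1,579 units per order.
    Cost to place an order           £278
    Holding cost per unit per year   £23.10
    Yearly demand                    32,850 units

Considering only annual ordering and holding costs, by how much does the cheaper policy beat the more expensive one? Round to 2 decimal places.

TC(Q) = (D/Q)S + (Q/2)H
TC(607) = (32,850/607)×278 + (607/2)×23.1 = £22,055.83
TC(1,579) = (32,850/1,579)×278 + (1,579/2)×23.1 = £24,021.05
|ΔTC| = |£22,055.83 − £24,021.05| = £1,965.22

£1,965.22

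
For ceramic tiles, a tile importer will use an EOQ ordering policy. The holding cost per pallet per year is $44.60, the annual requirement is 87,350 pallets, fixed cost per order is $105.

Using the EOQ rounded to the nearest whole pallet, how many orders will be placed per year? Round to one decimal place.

136.3 orders per year

Optimal lot size Q* = (2 × 87,350 × $105 / $44.6)^½ ≈ 641.32 → Q = 641
Orders per year = D/Q = 87,350 / 641 = 136.271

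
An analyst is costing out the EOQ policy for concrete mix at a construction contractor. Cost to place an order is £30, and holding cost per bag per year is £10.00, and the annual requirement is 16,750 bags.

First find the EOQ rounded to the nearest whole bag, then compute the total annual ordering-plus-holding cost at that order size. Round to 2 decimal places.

Optimal lot size Q* = (2 × 16,750 × £30 / £10)^½ ≈ 317.02 → Q = 317 bags
Orders/yr = 16,750/317 = 52.839; ordering cost = 52.839 × £30 = £1,585.17
Average inventory = 317/2 = 158.5; holding cost = 158.5 × £10 = £1,585.00
Total = £1,585.17 + £1,585.00 = £3,170.17

£3,170.17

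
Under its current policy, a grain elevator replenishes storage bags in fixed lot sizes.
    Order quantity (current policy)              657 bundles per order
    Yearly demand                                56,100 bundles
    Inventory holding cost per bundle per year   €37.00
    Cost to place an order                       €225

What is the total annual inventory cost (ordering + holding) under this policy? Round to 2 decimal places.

Orders/yr = 56,100/657 = 85.388; ordering cost = 85.388 × €225 = €19,212.33
Average inventory = 657/2 = 328.5; holding cost = 328.5 × €37 = €12,154.50
Total = €19,212.33 + €12,154.50 = €31,366.83

€31,366.83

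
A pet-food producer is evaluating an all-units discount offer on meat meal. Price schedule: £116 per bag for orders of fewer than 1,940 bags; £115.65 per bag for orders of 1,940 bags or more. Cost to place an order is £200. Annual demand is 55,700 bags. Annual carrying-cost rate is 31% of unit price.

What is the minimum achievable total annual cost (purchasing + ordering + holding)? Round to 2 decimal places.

£6,482,223.22

H₁ = 31%×£116 = £35.9600;  H₂ = 31%×£115.65 = £35.8515
EOQ₁ = √(2×55,700×200/35.9600) = 787.13  (< 1,940, feasible at tier 1)
EOQ₂ = √(2×55,700×200/35.8515) = 788.32  (< 1,940 → use Q = 1,940 at tier-2 price)
TC(tier 1 (EOQ₁), Q≈787.1) = £6,489,505.28
TC(tier 2, Q≈1,940.0) = £6,482,223.22
Minimum at tier 2: £6,482,223.22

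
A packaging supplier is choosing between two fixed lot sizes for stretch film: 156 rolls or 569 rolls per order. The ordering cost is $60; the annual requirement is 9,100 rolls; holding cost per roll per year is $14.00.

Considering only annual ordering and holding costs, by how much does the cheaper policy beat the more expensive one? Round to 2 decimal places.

$350.58

For each Q, cost = (D/Q)·S + (Q/2)·H.
TC(156) = (9,100/156)×60 + (156/2)×14 = $4,592.00
TC(569) = (9,100/569)×60 + (569/2)×14 = $4,942.58
Cheaper: Q = 156.  Difference = $350.58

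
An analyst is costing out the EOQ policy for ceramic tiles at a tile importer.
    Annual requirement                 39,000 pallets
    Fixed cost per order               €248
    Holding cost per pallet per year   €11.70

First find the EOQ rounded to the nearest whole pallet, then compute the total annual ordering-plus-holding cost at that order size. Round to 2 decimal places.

€15,044.10

Optimal lot size Q* = (2 × 39,000 × €248 / €11.7)^½ ≈ 1,285.82 → Q = 1,286 pallets
Annual ordering cost = (D/Q)·S = (39,000/1,286) × 248 = €7,521.00
Annual holding cost  = (Q/2)·H = (1,286/2) × 11.7 = €7,523.10
Total = €7,521.00 + €7,523.10 = €15,044.10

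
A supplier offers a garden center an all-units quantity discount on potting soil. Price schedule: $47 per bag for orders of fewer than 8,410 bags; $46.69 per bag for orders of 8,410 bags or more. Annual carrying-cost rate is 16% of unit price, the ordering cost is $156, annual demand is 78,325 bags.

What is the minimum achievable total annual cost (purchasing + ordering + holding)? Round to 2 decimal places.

$3,689,860.16

H₁ = 16%×$47 = $7.5200;  H₂ = 16%×$46.69 = $7.4704
EOQ₁ = √(2×78,325×156/7.5200) = 1,802.68  (< 8,410, feasible at tier 1)
EOQ₂ = √(2×78,325×156/7.4704) = 1,808.65  (< 8,410 → use Q = 8,410 at tier-2 price)
TC(tier 1 (EOQ₁), Q≈1,802.7) = $3,694,831.15
TC(tier 2, Q≈8,410.0) = $3,689,860.16
Minimum at tier 2: $3,689,860.16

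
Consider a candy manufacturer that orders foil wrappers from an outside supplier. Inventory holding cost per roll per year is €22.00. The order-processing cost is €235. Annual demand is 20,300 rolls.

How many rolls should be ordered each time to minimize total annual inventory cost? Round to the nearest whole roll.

Optimal lot size Q* = (2 × 20,300 × €235 / €22)^½ ≈ 658.55

659 rolls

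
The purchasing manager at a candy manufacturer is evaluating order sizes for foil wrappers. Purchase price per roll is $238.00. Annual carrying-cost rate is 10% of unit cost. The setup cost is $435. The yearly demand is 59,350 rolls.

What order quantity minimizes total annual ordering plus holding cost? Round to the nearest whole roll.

1,473 rolls

Carrying cost H = $238 × 10% = $23.8000/roll/yr
Q* = √(2·D·S / H) = √(2·59,350·435 / 23.8) = √2,169,516.8 ≈ 1,472.93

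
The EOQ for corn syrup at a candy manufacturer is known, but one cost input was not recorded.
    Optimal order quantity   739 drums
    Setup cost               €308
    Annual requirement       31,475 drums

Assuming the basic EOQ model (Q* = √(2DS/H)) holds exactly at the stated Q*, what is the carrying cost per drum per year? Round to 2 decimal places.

€35.50

EOQ relation: Q² = 2DS/H, so rearrange for the unknown.
H = 2DS / Q² = 2 × 31,475 × 308 / 739² = 35.5024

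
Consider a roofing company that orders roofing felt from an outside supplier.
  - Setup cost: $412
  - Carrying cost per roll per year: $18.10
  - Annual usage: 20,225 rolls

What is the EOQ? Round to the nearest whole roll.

EOQ = √(2DS/H) = √(2 × 20,225 × 412 / 18.1)
    = √(920,740.33) ≈ 959.55

960 rolls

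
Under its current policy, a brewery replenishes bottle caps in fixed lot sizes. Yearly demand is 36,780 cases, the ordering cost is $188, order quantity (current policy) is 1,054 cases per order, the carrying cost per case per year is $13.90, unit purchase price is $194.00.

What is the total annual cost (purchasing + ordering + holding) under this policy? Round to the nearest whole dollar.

$7,149,206

Ordering: D/Q × S = 36,780/1,054 × $188 = $6,560.38
Holding:  Q/2 × H = 1,054/2 × $13.9 = $7,325.30
Purchase cost = D·C = 36,780 × 194 = $7,135,320.00
Total = $6,560.38 + $7,325.30 + $7,135,320.00 = $7,149,205.68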